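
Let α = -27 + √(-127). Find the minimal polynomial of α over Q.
m_α(x) = x^2 + 54x + 856

From α + 27 = √(-127), squaring gives (α + 27)^2 = -127, i.e. α^2 + 54α + 729 = -127, so α^2 + 54α + 856 = 0. The discriminant of x^2 + 54x + 856 is (54)^2 - 4·(856) = 2916 - 3424 = -508, and 4·(-127) is not a perfect square in Q since -127 is squarefree and ≠ 1. Hence x^2 + 54x + 856 is irreducible over Q and is the minimal polynomial of α.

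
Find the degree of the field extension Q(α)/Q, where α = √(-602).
[Q(α):Q] = 2

[Q(α):Q] equals the degree of the minimal polynomial of α. Here α^2 = -602 and x^2 + 602 is irreducible (d = -602 is squarefree, ≠ 1, hence not a square), so deg(m_α) = 2. Thus [Q(α):Q] = 2.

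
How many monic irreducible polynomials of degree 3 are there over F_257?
There are 5658112 monic irreducible polynomials of degree 3 over F_257

Each element of F_{257^3} that lies in no proper subfield is a root of exactly one monic irreducible of degree 3 over F_257, and each such polynomial has 3 distinct roots in F_{257^3}. By Möbius inversion the count is N_257(3) = (1/3) Σ_{d|3} μ(3/d) · 257^d = (1/3)(μ(3)·257^1 + μ(1)·257^3) = 16974336/3 = 5658112.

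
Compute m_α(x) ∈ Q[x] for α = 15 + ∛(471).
m_α(x) = x^3 - 45x^2 + 675x - 3846

Set β = α - 15 = ∛(471), so β^3 = 471. Then (α - 15)^3 - 471 = 0, i.e. α is a root of g(x) = (x - 15)^3 - 471 = x^3 - 45x^2 + 675x - 3846. Since g(x) = h(x - 15) where h(x) = x^3 - 471, and h is irreducible over Q (because 471 is not a perfect cube, so h has no rational root, and a monic cubic with no rational root is irreducible), g is also irreducible (irreducibility is preserved under the substitution x → x - 15). Hence m_α(x) = x^3 - 45x^2 + 675x - 3846.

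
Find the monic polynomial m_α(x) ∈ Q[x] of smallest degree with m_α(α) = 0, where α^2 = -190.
m_α(x) = x^2 + 190

α satisfies α^2 + 190 = 0, so x^2 + 190 annihilates α. Since d = -190 is squarefree and ≠ 1, it is not a perfect square in Q, so x^2 + 190 has no rational root and is therefore irreducible over Q (a degree-2 polynomial over a field is irreducible iff it has no root). Hence m_α(x) = x^2 + 190.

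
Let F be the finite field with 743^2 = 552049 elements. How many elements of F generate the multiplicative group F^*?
There are φ(552048) = 149760 primitive elements

F_q^* is cyclic of order q - 1 = 552048. A cyclic group of order m has exactly φ(m) generators. Here m = 552048 = 2^4 · 3 · 7 · 31 · 53, so the number of primitive elements is φ(552048) = 149760.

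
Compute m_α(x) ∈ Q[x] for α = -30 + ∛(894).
m_α(x) = x^3 + 90x^2 + 2700x + 26106

Set β = α + 30 = ∛(894), so β^3 = 894. Then (α + 30)^3 - 894 = 0, i.e. α is a root of g(x) = (x + 30)^3 - 894 = x^3 + 90x^2 + 2700x + 26106. Since g(x) = h(x + 30) where h(x) = x^3 - 894, and h is irreducible over Q (because 894 is not a perfect cube, so h has no rational root, and a monic cubic with no rational root is irreducible), g is also irreducible (irreducibility is preserved under the substitution x → x + 30). Hence m_α(x) = x^3 + 90x^2 + 2700x + 26106.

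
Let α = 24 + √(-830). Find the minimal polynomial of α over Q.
m_α(x) = x^2 - 48x + 1406

From α - 24 = √(-830), squaring gives (α - 24)^2 = -830, i.e. α^2 - 48α + 576 = -830, so α^2 - 48α + 1406 = 0. The discriminant of x^2 - 48x + 1406 is (-48)^2 - 4·(1406) = 2304 - 5624 = -3320, and 4·(-830) is not a perfect square in Q since -830 is squarefree and ≠ 1. Hence x^2 - 48x + 1406 is irreducible over Q and is the minimal polynomial of α.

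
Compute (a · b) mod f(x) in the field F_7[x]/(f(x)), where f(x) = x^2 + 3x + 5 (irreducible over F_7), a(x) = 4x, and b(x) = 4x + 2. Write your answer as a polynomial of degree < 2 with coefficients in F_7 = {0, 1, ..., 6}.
a · b ≡ 2x + 4 (mod f(x))

Multiply in F_7[x]: a(x)·b(x) = (4x)·(4x + 2) = 2x^2 + x. This has degree ≥ 2, so divide by f(x) over F_7: 2x^2 + x = (2)·(x^2 + 3x + 5) + (2x + 4). Hence a·b ≡ 2x + 4 (mod f). (F_7[x]/(f) is a field with 7^2 = 49 elements since f is irreducible of degree 2.)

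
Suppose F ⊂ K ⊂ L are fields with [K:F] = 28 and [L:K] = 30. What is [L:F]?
[L:F] = 840

The tower law says that for any tower of field extensions F ⊂ K ⊂ L with finite degrees, [L:F] = [L:K] · [K:F]. Here this gives [L:F] = 30 · 28 = 840.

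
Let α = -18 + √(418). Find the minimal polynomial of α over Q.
m_α(x) = x^2 + 36x - 94

From α + 18 = √(418), squaring gives (α + 18)^2 = 418, i.e. α^2 + 36α + 324 = 418, so α^2 + 36α - 94 = 0. The discriminant of x^2 + 36x - 94 is (36)^2 - 4·(-94) = 1296 + 376 = 1672, and 4·(418) is not a perfect square in Q since 418 is squarefree and ≠ 1. Hence x^2 + 36x - 94 is irreducible over Q and is the minimal polynomial of α.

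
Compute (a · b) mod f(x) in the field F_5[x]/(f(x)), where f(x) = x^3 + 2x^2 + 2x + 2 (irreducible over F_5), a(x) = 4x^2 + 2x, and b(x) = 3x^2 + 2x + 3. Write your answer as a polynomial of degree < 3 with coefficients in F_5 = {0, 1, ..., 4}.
a · b ≡ 2x^2 + 2x (mod f(x))

Multiply in F_5[x]: a(x)·b(x) = (4x^2 + 2x)·(3x^2 + 2x + 3) = 2x^4 + 4x^3 + x^2 + x. This has degree ≥ 3, so divide by f(x) over F_5: 2x^4 + 4x^3 + x^2 + x = (2x)·(x^3 + 2x^2 + 2x + 2) + (2x^2 + 2x). Hence a·b ≡ 2x^2 + 2x (mod f). (F_5[x]/(f) is a field with 5^3 = 125 elements since f is irreducible of degree 3.)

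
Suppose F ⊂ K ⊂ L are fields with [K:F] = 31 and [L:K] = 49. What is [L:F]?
[L:F] = 1519

The tower law says that for any tower of field extensions F ⊂ K ⊂ L with finite degrees, [L:F] = [L:K] · [K:F]. Here this gives [L:F] = 49 · 31 = 1519.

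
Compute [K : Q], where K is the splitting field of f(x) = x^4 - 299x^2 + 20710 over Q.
[K : Q] = 4

Solving the quadratic in x^2: x^2 = (299 ± √(299^2 - 4·20710))/2 = (299 ± √6561)/2 = (299 ± 81)/2, giving x^2 = 109 or x^2 = 190. So f(x) = (x^2 - 109)(x^2 - 190) and the roots of f are ±√109, ±√190. Hence the splitting field is K = Q(√109, √190). Since 109 and 190 are distinct squarefree integers > 1, their product 20710 is not a perfect square, so √190 ∉ Q(√109). By the tower law [K:Q] = [Q(√109,√190):Q(√109)] · [Q(√109):Q] = 2 · 2 = 4.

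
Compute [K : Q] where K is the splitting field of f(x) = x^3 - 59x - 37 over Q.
[K : Q] = 6

By the rational root test, any rational root of the monic integer polynomial f(x) = x^3 - 59x - 37 must be an integer dividing the constant term -37, i.e. one of ±{1, 37}. Evaluating: f(1) = -95, f(-1) = 21, f(37) = 48433, f(-37) = -48507; none is 0, so f has no rational root and is therefore irreducible over Q (a cubic with no linear factor over a field is irreducible). For an irreducible cubic, the Galois group is A_3 or S_3 according as the discriminant disc(f) = -4a^3 - 27b^2 = -4·(-59)^3 - 27·(-37)^2 = 784553 is or is not a square in Q. Here disc(f) = 784553 is not a perfect square in Q, so the Galois group of f over Q is not contained in A_3 and must be all of S_3. The splitting field has degree |S_3| = 6 over Q, so [K : Q] = 6.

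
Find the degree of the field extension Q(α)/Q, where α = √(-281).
[Q(α):Q] = 2

[Q(α):Q] equals the degree of the minimal polynomial of α. Here α^2 = -281 and x^2 + 281 is irreducible (d = -281 is squarefree, ≠ 1, hence not a square), so deg(m_α) = 2. Thus [Q(α):Q] = 2.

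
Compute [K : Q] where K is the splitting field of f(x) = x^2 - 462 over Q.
[K : Q] = 2

f(x) = x^2 - 462 factors as (x - √462)(x + √462). The splitting field is K = Q(√462). Since 462 is squarefree and > 1, it is not a perfect square, so x^2 - 462 is irreducible over Q and [Q(√462) : Q] = 2. Hence [K : Q] = 2.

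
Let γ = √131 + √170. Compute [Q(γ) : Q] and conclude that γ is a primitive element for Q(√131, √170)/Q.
[Q(γ) : Q] = 4 (equivalently, Q(γ) = Q(√131, √170))

Obviously Q(γ) ⊆ Q(√131, √170), and [Q(√131, √170):Q] = 4 (since 131, 170 are distinct squarefree integers > 1 with 22270 not a perfect square). To show equality we compute the minimal polynomial of γ. From γ = √131 + √170: γ^2 = 131 + 2√(22270) + 170 = 301 + 2√(22270), so γ^2 - 301 = 2√(22270); squaring, (γ^2 - 301)^2 = 4·22270, i.e. γ^4 - 602γ^2 + 90601 - 89080 = 0, i.e. γ^4 - 602γ^2 + 1521 = 0. So γ is a root of x^4 - 602x^2 + 1521. This polynomial is irreducible over Q: it has no rational root (each ±√131 ± √170 is irrational), and any factorization into two quadratics over Q would force √(22270) ∈ Q (pairing opposite roots) or √131, √170 ∈ Q (other pairings), all impossible. Hence [Q(γ):Q] = 4 = [Q(√131, √170):Q], so Q(γ) = Q(√131, √170).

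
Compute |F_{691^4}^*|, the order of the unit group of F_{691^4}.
|F_{691^4}^*| = 227988105360

F_{691^4} has 691^4 = 227988105361 elements; its multiplicative group consists of all nonzero elements, so |F_{691^4}^*| = 227988105361 - 1 = 227988105360. (It is cyclic since any finite subgroup of the multiplicative group of a field is cyclic.)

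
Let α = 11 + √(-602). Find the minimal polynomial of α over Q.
m_α(x) = x^2 - 22x + 723

From α - 11 = √(-602), squaring gives (α - 11)^2 = -602, i.e. α^2 - 22α + 121 = -602, so α^2 - 22α + 723 = 0. The discriminant of x^2 - 22x + 723 is (-22)^2 - 4·(723) = 484 - 2892 = -2408, and 4·(-602) is not a perfect square in Q since -602 is squarefree and ≠ 1. Hence x^2 - 22x + 723 is irreducible over Q and is the minimal polynomial of α.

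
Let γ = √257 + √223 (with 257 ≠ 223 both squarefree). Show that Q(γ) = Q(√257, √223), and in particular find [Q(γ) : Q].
[Q(γ) : Q] = 4 (equivalently, Q(γ) = Q(√257, √223))

Obviously Q(γ) ⊆ Q(√257, √223), and [Q(√257, √223):Q] = 4 (since 257, 223 are distinct squarefree integers > 1 with 57311 not a perfect square). To show equality we compute the minimal polynomial of γ. From γ = √257 + √223: γ^2 = 257 + 2√(57311) + 223 = 480 + 2√(57311), so γ^2 - 480 = 2√(57311); squaring, (γ^2 - 480)^2 = 4·57311, i.e. γ^4 - 960γ^2 + 230400 - 229244 = 0, i.e. γ^4 - 960γ^2 + 1156 = 0. So γ is a root of x^4 - 960x^2 + 1156. This polynomial is irreducible over Q: it has no rational root (each ±√257 ± √223 is irrational), and any factorization into two quadratics over Q would force √(57311) ∈ Q (pairing opposite roots) or √257, √223 ∈ Q (other pairings), all impossible. Hence [Q(γ):Q] = 4 = [Q(√257, √223):Q], so Q(γ) = Q(√257, √223).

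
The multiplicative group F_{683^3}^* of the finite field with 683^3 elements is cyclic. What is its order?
|F_{683^3}^*| = 318611986

F_{683^3} has 683^3 = 318611987 elements; its multiplicative group consists of all nonzero elements, so |F_{683^3}^*| = 318611987 - 1 = 318611986. (It is cyclic since any finite subgroup of the multiplicative group of a field is cyclic.)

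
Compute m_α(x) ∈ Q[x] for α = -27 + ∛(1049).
m_α(x) = x^3 + 81x^2 + 2187x + 18634

Set β = α + 27 = ∛(1049), so β^3 = 1049. Then (α + 27)^3 - 1049 = 0, i.e. α is a root of g(x) = (x + 27)^3 - 1049 = x^3 + 81x^2 + 2187x + 18634. Since g(x) = h(x + 27) where h(x) = x^3 - 1049, and h is irreducible over Q (because 1049 is not a perfect cube, so h has no rational root, and a monic cubic with no rational root is irreducible), g is also irreducible (irreducibility is preserved under the substitution x → x + 27). Hence m_α(x) = x^3 + 81x^2 + 2187x + 18634.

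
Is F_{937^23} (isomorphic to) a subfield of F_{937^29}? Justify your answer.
No: F_{937^23} is not a subfield of F_{937^29}

F_{p^m} embeds in F_{p^n} iff m | n. Here 23 ∤ 29 (since 29 = 1·23 + 6 with remainder 6 ≠ 0), so F_{937^23} is not a subfield of F_{937^29}. Equivalently: if it were, the tower law would give 23 = [F_{937^23}:F_937] dividing [F_{937^29}:F_937] = 29, contradiction.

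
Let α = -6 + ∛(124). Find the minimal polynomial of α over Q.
m_α(x) = x^3 + 18x^2 + 108x + 92

Set β = α + 6 = ∛(124), so β^3 = 124. Then (α + 6)^3 - 124 = 0, i.e. α is a root of g(x) = (x + 6)^3 - 124 = x^3 + 18x^2 + 108x + 92. Since g(x) = h(x + 6) where h(x) = x^3 - 124, and h is irreducible over Q (because 124 is not a perfect cube, so h has no rational root, and a monic cubic with no rational root is irreducible), g is also irreducible (irreducibility is preserved under the substitution x → x + 6). Hence m_α(x) = x^3 + 18x^2 + 108x + 92.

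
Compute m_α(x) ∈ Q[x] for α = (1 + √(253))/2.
m_α(x) = x^2 - x - 63

From 2α - 1 = √(253), squaring gives (2α - 1)^2 = 253, i.e. 4α^2 - 4α + 1 = 253, so α^2 - α + (1 - 253)/4 = 0. Since 253 ≡ 1 (mod 4), (1 - 253)/4 = -63 ∈ Z. The polynomial x^2 - x - 63 has discriminant 1 - 4·(-63) = 253, which is not a perfect square in Q (d = 253 is squarefree and ≠ 1), so x^2 - x - 63 is irreducible over Q. It is the minimal polynomial of α.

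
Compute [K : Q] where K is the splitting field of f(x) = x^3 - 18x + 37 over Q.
[K : Q] = 6

By the rational root test, any rational root of the monic integer polynomial f(x) = x^3 - 18x + 37 must be an integer dividing the constant term 37, i.e. one of ±{1, 37}. Evaluating: f(1) = 20, f(-1) = 54, f(37) = 50024, f(-37) = -49950; none is 0, so f has no rational root and is therefore irreducible over Q (a cubic with no linear factor over a field is irreducible). For an irreducible cubic, the Galois group is A_3 or S_3 according as the discriminant disc(f) = -4a^3 - 27b^2 = -4·(-18)^3 - 27·(37)^2 = -13635 is or is not a square in Q. Here disc(f) = -13635 is not a perfect square in Q, so the Galois group of f over Q is not contained in A_3 and must be all of S_3. The splitting field has degree |S_3| = 6 over Q, so [K : Q] = 6.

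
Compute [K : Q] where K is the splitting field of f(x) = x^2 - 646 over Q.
[K : Q] = 2

f(x) = x^2 - 646 factors as (x - √646)(x + √646). The splitting field is K = Q(√646). Since 646 is squarefree and > 1, it is not a perfect square, so x^2 - 646 is irreducible over Q and [Q(√646) : Q] = 2. Hence [K : Q] = 2.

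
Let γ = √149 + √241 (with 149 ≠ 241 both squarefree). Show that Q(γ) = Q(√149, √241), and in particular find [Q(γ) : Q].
[Q(γ) : Q] = 4 (equivalently, Q(γ) = Q(√149, √241))

Obviously Q(γ) ⊆ Q(√149, √241), and [Q(√149, √241):Q] = 4 (since 149, 241 are distinct squarefree integers > 1 with 35909 not a perfect square). To show equality we compute the minimal polynomial of γ. From γ = √149 + √241: γ^2 = 149 + 2√(35909) + 241 = 390 + 2√(35909), so γ^2 - 390 = 2√(35909); squaring, (γ^2 - 390)^2 = 4·35909, i.e. γ^4 - 780γ^2 + 152100 - 143636 = 0, i.e. γ^4 - 780γ^2 + 8464 = 0. So γ is a root of x^4 - 780x^2 + 8464. This polynomial is irreducible over Q: it has no rational root (each ±√149 ± √241 is irrational), and any factorization into two quadratics over Q would force √(35909) ∈ Q (pairing opposite roots) or √149, √241 ∈ Q (other pairings), all impossible. Hence [Q(γ):Q] = 4 = [Q(√149, √241):Q], so Q(γ) = Q(√149, √241).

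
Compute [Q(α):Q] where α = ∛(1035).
[Q(α):Q] = 3

The minimal polynomial of α is x^3 - 1035, irreducible over Q since 1035 is not a perfect cube (so x^3 - 1035 has no rational root). Hence [Q(α):Q] = deg(m_α) = 3.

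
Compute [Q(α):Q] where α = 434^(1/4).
[Q(α):Q] = 4

α is a root of x^4 - 434. By Eisenstein's criterion at the prime p = 2 (which divides the constant term 434 but p^2 = 4 does not, since 434 is squarefree), x^4 - 434 is irreducible over Q. Hence [Q(α):Q] = 4.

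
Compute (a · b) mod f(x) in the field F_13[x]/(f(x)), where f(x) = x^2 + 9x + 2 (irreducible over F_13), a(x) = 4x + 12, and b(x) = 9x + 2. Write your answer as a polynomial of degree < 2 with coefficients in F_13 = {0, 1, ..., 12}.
a · b ≡ 4 (mod f(x))

Multiply in F_13[x]: a(x)·b(x) = (4x + 12)·(9x + 2) = 10x^2 + 12x + 11. This has degree ≥ 2, so divide by f(x) over F_13: 10x^2 + 12x + 11 = (10)·(x^2 + 9x + 2) + (4). Hence a·b ≡ 4 (mod f). (F_13[x]/(f) is a field with 13^2 = 169 elements since f is irreducible of degree 2.)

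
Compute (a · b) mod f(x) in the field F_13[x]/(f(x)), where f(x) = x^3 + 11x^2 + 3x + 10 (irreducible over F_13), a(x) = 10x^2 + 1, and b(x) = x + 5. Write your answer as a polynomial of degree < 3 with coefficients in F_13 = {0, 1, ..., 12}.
a · b ≡ 5x^2 + 10x + 9 (mod f(x))

Multiply in F_13[x]: a(x)·b(x) = (10x^2 + 1)·(x + 5) = 10x^3 + 11x^2 + x + 5. This has degree ≥ 3, so divide by f(x) over F_13: 10x^3 + 11x^2 + x + 5 = (10)·(x^3 + 11x^2 + 3x + 10) + (5x^2 + 10x + 9). Hence a·b ≡ 5x^2 + 10x + 9 (mod f). (F_13[x]/(f) is a field with 13^3 = 2197 elements since f is irreducible of degree 3.)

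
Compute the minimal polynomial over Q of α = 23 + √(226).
m_α(x) = x^2 - 46x + 303

From α - 23 = √(226), squaring gives (α - 23)^2 = 226, i.e. α^2 - 46α + 529 = 226, so α^2 - 46α + 303 = 0. The discriminant of x^2 - 46x + 303 is (-46)^2 - 4·(303) = 2116 - 1212 = 904, and 4·(226) is not a perfect square in Q since 226 is squarefree and ≠ 1. Hence x^2 - 46x + 303 is irreducible over Q and is the minimal polynomial of α.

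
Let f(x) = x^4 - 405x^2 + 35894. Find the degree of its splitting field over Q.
[K : Q] = 4

Solving the quadratic in x^2: x^2 = (405 ± √(405^2 - 4·35894))/2 = (405 ± √20449)/2 = (405 ± 143)/2, giving x^2 = 274 or x^2 = 131. So f(x) = (x^2 - 274)(x^2 - 131) and the roots of f are ±√274, ±√131. Hence the splitting field is K = Q(√274, √131). Since 274 and 131 are distinct squarefree integers > 1, their product 35894 is not a perfect square, so √131 ∉ Q(√274). By the tower law [K:Q] = [Q(√274,√131):Q(√274)] · [Q(√274):Q] = 2 · 2 = 4.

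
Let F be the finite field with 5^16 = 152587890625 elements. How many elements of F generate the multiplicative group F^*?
There are φ(152587890624) = 44043337728 primitive elements

F_q^* is cyclic of order q - 1 = 152587890624. A cyclic group of order m has exactly φ(m) generators. Here m = 152587890624 = 2^6 · 3 · 13 · 17 · 313 · 11489, so the number of primitive elements is φ(152587890624) = 44043337728.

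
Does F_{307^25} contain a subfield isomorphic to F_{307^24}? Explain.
No: F_{307^24} is not a subfield of F_{307^25}

F_{p^m} embeds in F_{p^n} iff m | n. Here 24 ∤ 25 (since 25 = 1·24 + 1 with remainder 1 ≠ 0), so F_{307^24} is not a subfield of F_{307^25}. Equivalently: if it were, the tower law would give 24 = [F_{307^24}:F_307] dividing [F_{307^25}:F_307] = 25, contradiction.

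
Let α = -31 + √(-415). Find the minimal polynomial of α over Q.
m_α(x) = x^2 + 62x + 1376

From α + 31 = √(-415), squaring gives (α + 31)^2 = -415, i.e. α^2 + 62α + 961 = -415, so α^2 + 62α + 1376 = 0. The discriminant of x^2 + 62x + 1376 is (62)^2 - 4·(1376) = 3844 - 5504 = -1660, and 4·(-415) is not a perfect square in Q since -415 is squarefree and ≠ 1. Hence x^2 + 62x + 1376 is irreducible over Q and is the minimal polynomial of α.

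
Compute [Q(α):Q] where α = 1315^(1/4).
[Q(α):Q] = 4

α is a root of x^4 - 1315. By Eisenstein's criterion at the prime p = 5 (which divides the constant term 1315 but p^2 = 25 does not, since 1315 is squarefree), x^4 - 1315 is irreducible over Q. Hence [Q(α):Q] = 4.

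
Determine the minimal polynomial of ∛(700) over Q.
m_α(x) = x^3 - 700

α satisfies α^3 = 700, so x^3 - 700 annihilates α. By the rational root test, a rational root p/q (in lowest terms) of x^3 - 700 would satisfy p^3 = 700 q^3, forcing q = 1 and p^3 = 700; but 700 is not a perfect cube, contradiction. A monic cubic over Q with no rational root is irreducible (any nontrivial factorization would include a linear factor). Hence x^3 - 700 is the minimal polynomial of α, and in particular [Q(α):Q] = 3.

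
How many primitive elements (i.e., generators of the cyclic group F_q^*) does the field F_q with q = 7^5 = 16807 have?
There are φ(16806) = 5600 primitive elements

F_q^* is cyclic of order q - 1 = 16806. A cyclic group of order m has exactly φ(m) generators. Here m = 16806 = 2 · 3 · 2801, so the number of primitive elements is φ(16806) = 5600.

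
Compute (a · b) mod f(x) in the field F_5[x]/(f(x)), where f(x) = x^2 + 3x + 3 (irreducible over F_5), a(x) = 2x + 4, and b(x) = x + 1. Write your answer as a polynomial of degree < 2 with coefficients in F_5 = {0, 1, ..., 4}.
a · b ≡ 3 (mod f(x))

Multiply in F_5[x]: a(x)·b(x) = (2x + 4)·(x + 1) = 2x^2 + x + 4. This has degree ≥ 2, so divide by f(x) over F_5: 2x^2 + x + 4 = (2)·(x^2 + 3x + 3) + (3). Hence a·b ≡ 3 (mod f). (F_5[x]/(f) is a field with 5^2 = 25 elements since f is irreducible of degree 2.)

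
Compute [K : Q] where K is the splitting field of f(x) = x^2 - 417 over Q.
[K : Q] = 2

f(x) = x^2 - 417 factors as (x - √417)(x + √417). The splitting field is K = Q(√417). Since 417 is squarefree and > 1, it is not a perfect square, so x^2 - 417 is irreducible over Q and [Q(√417) : Q] = 2. Hence [K : Q] = 2.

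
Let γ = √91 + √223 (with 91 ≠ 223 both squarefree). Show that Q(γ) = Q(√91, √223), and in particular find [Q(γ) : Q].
[Q(γ) : Q] = 4 (equivalently, Q(γ) = Q(√91, √223))

Obviously Q(γ) ⊆ Q(√91, √223), and [Q(√91, √223):Q] = 4 (since 91, 223 are distinct squarefree integers > 1 with 20293 not a perfect square). To show equality we compute the minimal polynomial of γ. From γ = √91 + √223: γ^2 = 91 + 2√(20293) + 223 = 314 + 2√(20293), so γ^2 - 314 = 2√(20293); squaring, (γ^2 - 314)^2 = 4·20293, i.e. γ^4 - 628γ^2 + 98596 - 81172 = 0, i.e. γ^4 - 628γ^2 + 17424 = 0. So γ is a root of x^4 - 628x^2 + 17424. This polynomial is irreducible over Q: it has no rational root (each ±√91 ± √223 is irrational), and any factorization into two quadratics over Q would force √(20293) ∈ Q (pairing opposite roots) or √91, √223 ∈ Q (other pairings), all impossible. Hence [Q(γ):Q] = 4 = [Q(√91, √223):Q], so Q(γ) = Q(√91, √223).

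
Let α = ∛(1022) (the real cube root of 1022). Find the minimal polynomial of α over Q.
m_α(x) = x^3 - 1022

α satisfies α^3 = 1022, so x^3 - 1022 annihilates α. By the rational root test, a rational root p/q (in lowest terms) of x^3 - 1022 would satisfy p^3 = 1022 q^3, forcing q = 1 and p^3 = 1022; but 1022 is not a perfect cube, contradiction. A monic cubic over Q with no rational root is irreducible (any nontrivial factorization would include a linear factor). Hence x^3 - 1022 is the minimal polynomial of α, and in particular [Q(α):Q] = 3.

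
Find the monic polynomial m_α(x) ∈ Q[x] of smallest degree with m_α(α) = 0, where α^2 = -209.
m_α(x) = x^2 + 209

α satisfies α^2 + 209 = 0, so x^2 + 209 annihilates α. Since d = -209 is squarefree and ≠ 1, it is not a perfect square in Q, so x^2 + 209 has no rational root and is therefore irreducible over Q (a degree-2 polynomial over a field is irreducible iff it has no root). Hence m_α(x) = x^2 + 209.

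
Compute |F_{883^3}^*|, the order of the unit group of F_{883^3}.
|F_{883^3}^*| = 688465386

F_{883^3} has 883^3 = 688465387 elements; its multiplicative group consists of all nonzero elements, so |F_{883^3}^*| = 688465387 - 1 = 688465386. (It is cyclic since any finite subgroup of the multiplicative group of a field is cyclic.)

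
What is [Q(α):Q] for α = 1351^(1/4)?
[Q(α):Q] = 4

α is a root of x^4 - 1351. By Eisenstein's criterion at the prime p = 7 (which divides the constant term 1351 but p^2 = 49 does not, since 1351 is squarefree), x^4 - 1351 is irreducible over Q. Hence [Q(α):Q] = 4.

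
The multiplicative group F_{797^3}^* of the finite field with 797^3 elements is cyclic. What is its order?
|F_{797^3}^*| = 506261572

F_{797^3} has 797^3 = 506261573 elements; its multiplicative group consists of all nonzero elements, so |F_{797^3}^*| = 506261573 - 1 = 506261572. (It is cyclic since any finite subgroup of the multiplicative group of a field is cyclic.)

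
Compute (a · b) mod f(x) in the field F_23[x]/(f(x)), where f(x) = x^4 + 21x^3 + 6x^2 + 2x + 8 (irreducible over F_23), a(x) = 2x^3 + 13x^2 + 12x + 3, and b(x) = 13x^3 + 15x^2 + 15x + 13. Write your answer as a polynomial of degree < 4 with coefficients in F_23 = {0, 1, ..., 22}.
a · b ≡ 14x^3 + 14x^2 + 5x + 19 (mod f(x))

Multiply in F_23[x]: a(x)·b(x) = (2x^3 + 13x^2 + 12x + 3)·(13x^3 + 15x^2 + 15x + 13) = 3x^6 + 15x^5 + 13x^4 + 3x^3 + 3x^2 + 17x + 16. This has degree ≥ 4, so divide by f(x) over F_23: 3x^6 + 15x^5 + 13x^4 + 3x^3 + 3x^2 + 17x + 16 = (3x^2 + 21x + 14)·(x^4 + 21x^3 + 6x^2 + 2x + 8) + (14x^3 + 14x^2 + 5x + 19). Hence a·b ≡ 14x^3 + 14x^2 + 5x + 19 (mod f). (F_23[x]/(f) is a field with 23^4 = 279841 elements since f is irreducible of degree 4.)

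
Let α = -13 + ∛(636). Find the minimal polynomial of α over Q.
m_α(x) = x^3 + 39x^2 + 507x + 1561

Set β = α + 13 = ∛(636), so β^3 = 636. Then (α + 13)^3 - 636 = 0, i.e. α is a root of g(x) = (x + 13)^3 - 636 = x^3 + 39x^2 + 507x + 1561. Since g(x) = h(x + 13) where h(x) = x^3 - 636, and h is irreducible over Q (because 636 is not a perfect cube, so h has no rational root, and a monic cubic with no rational root is irreducible), g is also irreducible (irreducibility is preserved under the substitution x → x + 13). Hence m_α(x) = x^3 + 39x^2 + 507x + 1561.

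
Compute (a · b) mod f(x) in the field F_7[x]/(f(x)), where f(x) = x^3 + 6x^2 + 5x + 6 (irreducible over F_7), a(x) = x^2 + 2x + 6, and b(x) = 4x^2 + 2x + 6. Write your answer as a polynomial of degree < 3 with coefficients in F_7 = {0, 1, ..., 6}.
a · b ≡ 1 (mod f(x))

Multiply in F_7[x]: a(x)·b(x) = (x^2 + 2x + 6)·(4x^2 + 2x + 6) = 4x^4 + 3x^3 + 6x^2 + 3x + 1. This has degree ≥ 3, so divide by f(x) over F_7: 4x^4 + 3x^3 + 6x^2 + 3x + 1 = (4x)·(x^3 + 6x^2 + 5x + 6) + (1). Hence a·b ≡ 1 (mod f). (F_7[x]/(f) is a field with 7^3 = 343 elements since f is irreducible of degree 3.)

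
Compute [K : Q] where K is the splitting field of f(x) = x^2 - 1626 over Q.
[K : Q] = 2

f(x) = x^2 - 1626 factors as (x - √1626)(x + √1626). The splitting field is K = Q(√1626). Since 1626 is squarefree and > 1, it is not a perfect square, so x^2 - 1626 is irreducible over Q and [Q(√1626) : Q] = 2. Hence [K : Q] = 2.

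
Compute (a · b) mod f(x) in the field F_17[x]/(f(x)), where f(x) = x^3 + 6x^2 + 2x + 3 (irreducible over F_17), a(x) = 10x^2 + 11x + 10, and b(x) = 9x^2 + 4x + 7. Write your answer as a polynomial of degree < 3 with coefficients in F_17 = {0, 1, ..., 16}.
a · b ≡ 16x^2 + 3x + 15 (mod f(x))

Multiply in F_17[x]: a(x)·b(x) = (10x^2 + 11x + 10)·(9x^2 + 4x + 7) = 5x^4 + 3x^3 + 15x + 2. This has degree ≥ 3, so divide by f(x) over F_17: 5x^4 + 3x^3 + 15x + 2 = (5x + 7)·(x^3 + 6x^2 + 2x + 3) + (16x^2 + 3x + 15). Hence a·b ≡ 16x^2 + 3x + 15 (mod f). (F_17[x]/(f) is a field with 17^3 = 4913 elements since f is irreducible of degree 3.)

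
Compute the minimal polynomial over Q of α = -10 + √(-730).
m_α(x) = x^2 + 20x + 830

From α + 10 = √(-730), squaring gives (α + 10)^2 = -730, i.e. α^2 + 20α + 100 = -730, so α^2 + 20α + 830 = 0. The discriminant of x^2 + 20x + 830 is (20)^2 - 4·(830) = 400 - 3320 = -2920, and 4·(-730) is not a perfect square in Q since -730 is squarefree and ≠ 1. Hence x^2 + 20x + 830 is irreducible over Q and is the minimal polynomial of α.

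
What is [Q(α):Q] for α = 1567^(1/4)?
[Q(α):Q] = 4

α is a root of x^4 - 1567. By Eisenstein's criterion at the prime p = 1567 (which divides the constant term 1567 but p^2 = 2455489 does not, since 1567 is squarefree), x^4 - 1567 is irreducible over Q. Hence [Q(α):Q] = 4.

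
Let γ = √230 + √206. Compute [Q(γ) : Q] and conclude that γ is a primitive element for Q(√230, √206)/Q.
[Q(γ) : Q] = 4 (equivalently, Q(γ) = Q(√230, √206))

Obviously Q(γ) ⊆ Q(√230, √206), and [Q(√230, √206):Q] = 4 (since 230, 206 are distinct squarefree integers > 1 with 47380 not a perfect square). To show equality we compute the minimal polynomial of γ. From γ = √230 + √206: γ^2 = 230 + 2√(47380) + 206 = 436 + 2√(47380), so γ^2 - 436 = 2√(47380); squaring, (γ^2 - 436)^2 = 4·47380, i.e. γ^4 - 872γ^2 + 190096 - 189520 = 0, i.e. γ^4 - 872γ^2 + 576 = 0. So γ is a root of x^4 - 872x^2 + 576. This polynomial is irreducible over Q: it has no rational root (each ±√230 ± √206 is irrational), and any factorization into two quadratics over Q would force √(47380) ∈ Q (pairing opposite roots) or √230, √206 ∈ Q (other pairings), all impossible. Hence [Q(γ):Q] = 4 = [Q(√230, √206):Q], so Q(γ) = Q(√230, √206).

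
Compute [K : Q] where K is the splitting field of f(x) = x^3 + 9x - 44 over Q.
[K : Q] = 6

By the rational root test, any rational root of the monic integer polynomial f(x) = x^3 + 9x - 44 must be an integer dividing the constant term -44, i.e. one of ±{1, 2, 4, 11, 22, 44}. Evaluating: f(1) = -34, f(-1) = -54, f(2) = -18, f(-2) = -70, f(4) = 56, f(-4) = -144, f(11) = 1386, f(-11) = -1474, f(22) = 10802, f(-22) = -10890, f(44) = 85536, f(-44) = -85624; none is 0, so f has no rational root and is therefore irreducible over Q (a cubic with no linear factor over a field is irreducible). For an irreducible cubic, the Galois group is A_3 or S_3 according as the discriminant disc(f) = -4a^3 - 27b^2 = -4·(9)^3 - 27·(-44)^2 = -55188 is or is not a square in Q. Here disc(f) = -55188 is not a perfect square in Q, so the Galois group of f over Q is not contained in A_3 and must be all of S_3. The splitting field has degree |S_3| = 6 over Q, so [K : Q] = 6.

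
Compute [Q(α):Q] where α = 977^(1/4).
[Q(α):Q] = 4

α is a root of x^4 - 977. By Eisenstein's criterion at the prime p = 977 (which divides the constant term 977 but p^2 = 954529 does not, since 977 is squarefree), x^4 - 977 is irreducible over Q. Hence [Q(α):Q] = 4.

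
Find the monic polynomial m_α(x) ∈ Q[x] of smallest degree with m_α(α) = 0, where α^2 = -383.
m_α(x) = x^2 + 383

α satisfies α^2 + 383 = 0, so x^2 + 383 annihilates α. Since d = -383 is squarefree and ≠ 1, it is not a perfect square in Q, so x^2 + 383 has no rational root and is therefore irreducible over Q (a degree-2 polynomial over a field is irreducible iff it has no root). Hence m_α(x) = x^2 + 383.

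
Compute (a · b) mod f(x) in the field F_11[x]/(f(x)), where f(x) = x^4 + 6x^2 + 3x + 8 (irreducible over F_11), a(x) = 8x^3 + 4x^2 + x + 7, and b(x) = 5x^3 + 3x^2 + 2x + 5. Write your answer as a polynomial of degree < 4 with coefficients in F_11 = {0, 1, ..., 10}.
a · b ≡ 10x^3 + 8x^2 + 2x + 8 (mod f(x))

Multiply in F_11[x]: a(x)·b(x) = (8x^3 + 4x^2 + x + 7)·(5x^3 + 3x^2 + 2x + 5) = 7x^6 + 9x^3 + 10x^2 + 8x + 2. This has degree ≥ 4, so divide by f(x) over F_11: 7x^6 + 9x^3 + 10x^2 + 8x + 2 = (7x^2 + 2)·(x^4 + 6x^2 + 3x + 8) + (10x^3 + 8x^2 + 2x + 8). Hence a·b ≡ 10x^3 + 8x^2 + 2x + 8 (mod f). (F_11[x]/(f) is a field with 11^4 = 14641 elements since f is irreducible of degree 4.)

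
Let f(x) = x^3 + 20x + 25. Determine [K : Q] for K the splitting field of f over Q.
[K : Q] = 6

By the rational root test, any rational root of the monic integer polynomial f(x) = x^3 + 20x + 25 must be an integer dividing the constant term 25, i.e. one of ±{1, 5, 25}. Evaluating: f(1) = 46, f(-1) = 4, f(5) = 250, f(-5) = -200, f(25) = 16150, f(-25) = -16100; none is 0, so f has no rational root and is therefore irreducible over Q (a cubic with no linear factor over a field is irreducible). For an irreducible cubic, the Galois group is A_3 or S_3 according as the discriminant disc(f) = -4a^3 - 27b^2 = -4·(20)^3 - 27·(25)^2 = -48875 is or is not a square in Q. Here disc(f) = -48875 is not a perfect square in Q, so the Galois group of f over Q is not contained in A_3 and must be all of S_3. The splitting field has degree |S_3| = 6 over Q, so [K : Q] = 6.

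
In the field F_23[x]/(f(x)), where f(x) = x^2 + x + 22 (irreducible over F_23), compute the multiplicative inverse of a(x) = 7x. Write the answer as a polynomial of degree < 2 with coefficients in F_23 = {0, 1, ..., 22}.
a(x)^(-1) ≡ 10x + 10 (mod f(x))

Since f is irreducible over F_23, F_23[x]/(f) is a field and a(x) ≠ 0 has an inverse. Apply the extended Euclidean algorithm to f(x) and a(x) in F_23[x]: f(x) = (10x + 10)·a(x) + (22). The last nonzero remainder is the constant 22 = gcd(f, a) in F_23. Back-substituting through the division chain expresses 22 = s(x)·a(x) + t(x)·f(x) with s(x) ≡ 13x + 13 (mod f), so (13x + 13)·a(x) ≡ 22 (mod f). Multiplying by 22^(-1) ≡ 22 in F_23 gives a(x)^(-1) ≡ 22·(13x + 13) ≡ 10x + 10 (mod f). Check: (7x)·(10x + 10) = x^2 + x ≡ 1 (mod x^2 + x + 22).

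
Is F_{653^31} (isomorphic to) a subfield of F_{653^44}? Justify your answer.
No: F_{653^31} is not a subfield of F_{653^44}

F_{p^m} embeds in F_{p^n} iff m | n. Here 31 ∤ 44 (since 44 = 1·31 + 13 with remainder 13 ≠ 0), so F_{653^31} is not a subfield of F_{653^44}. Equivalently: if it were, the tower law would give 31 = [F_{653^31}:F_653] dividing [F_{653^44}:F_653] = 44, contradiction.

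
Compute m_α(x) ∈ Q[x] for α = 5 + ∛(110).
m_α(x) = x^3 - 15x^2 + 75x - 235

Set β = α - 5 = ∛(110), so β^3 = 110. Then (α - 5)^3 - 110 = 0, i.e. α is a root of g(x) = (x - 5)^3 - 110 = x^3 - 15x^2 + 75x - 235. Since g(x) = h(x - 5) where h(x) = x^3 - 110, and h is irreducible over Q (because 110 is not a perfect cube, so h has no rational root, and a monic cubic with no rational root is irreducible), g is also irreducible (irreducibility is preserved under the substitution x → x - 5). Hence m_α(x) = x^3 - 15x^2 + 75x - 235.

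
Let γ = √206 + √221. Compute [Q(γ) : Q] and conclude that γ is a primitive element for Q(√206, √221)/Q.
[Q(γ) : Q] = 4 (equivalently, Q(γ) = Q(√206, √221))

Obviously Q(γ) ⊆ Q(√206, √221), and [Q(√206, √221):Q] = 4 (since 206, 221 are distinct squarefree integers > 1 with 45526 not a perfect square). To show equality we compute the minimal polynomial of γ. From γ = √206 + √221: γ^2 = 206 + 2√(45526) + 221 = 427 + 2√(45526), so γ^2 - 427 = 2√(45526); squaring, (γ^2 - 427)^2 = 4·45526, i.e. γ^4 - 854γ^2 + 182329 - 182104 = 0, i.e. γ^4 - 854γ^2 + 225 = 0. So γ is a root of x^4 - 854x^2 + 225. This polynomial is irreducible over Q: it has no rational root (each ±√206 ± √221 is irrational), and any factorization into two quadratics over Q would force √(45526) ∈ Q (pairing opposite roots) or √206, √221 ∈ Q (other pairings), all impossible. Hence [Q(γ):Q] = 4 = [Q(√206, √221):Q], so Q(γ) = Q(√206, √221).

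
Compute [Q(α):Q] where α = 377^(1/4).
[Q(α):Q] = 4

α is a root of x^4 - 377. By Eisenstein's criterion at the prime p = 13 (which divides the constant term 377 but p^2 = 169 does not, since 377 is squarefree), x^4 - 377 is irreducible over Q. Hence [Q(α):Q] = 4.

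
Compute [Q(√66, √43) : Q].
[Q(√66, √43) : Q] = 4

[Q(√66):Q] = 2 (min poly x^2 - 66, irreducible since 66 is squarefree > 1). For the top step, suppose √43 ∈ Q(√66), say √43 = c + d√66 with c, d ∈ Q. Squaring: 43 = c^2 + 66d^2 + 2cd√66. Since √66 ∉ Q this forces 2cd = 0. If d = 0 then √43 = c ∈ Q, contradicting 43 squarefree > 1. If c = 0 then 43 = 66d^2, so 66·43 = (66d)^2 is a perfect square in Q — but 66·43 = 2838 is not a perfect square (since 66 and 43 are distinct squarefree integers). Contradiction. Hence √43 ∉ Q(√66), so x^2 - 43 stays irreducible over Q(√66) and [Q(√66, √43) : Q(√66)] = 2. By the tower law, [Q(√66, √43) : Q] = 2 · 2 = 4.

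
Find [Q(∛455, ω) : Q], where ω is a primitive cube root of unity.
[Q(∛455, ω) : Q] = 6

[Q(∛455):Q] = 3 (min poly x^3 - 455, irreducible since 455 is not a perfect cube). [Q(ω):Q] = 2 (min poly x^2 + x + 1). Since Q(∛455) ⊂ R and ω ∉ R, we have ω ∉ Q(∛455), so x^2 + x + 1 remains irreducible over Q(∛455) and [Q(∛455, ω) : Q(∛455)] = 2. By the tower law, [Q(∛455, ω) : Q] = 3 · 2 = 6. (In fact Q(∛455, ω) is the splitting field of x^3 - 455 over Q.)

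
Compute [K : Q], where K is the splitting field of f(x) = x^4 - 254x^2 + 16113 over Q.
[K : Q] = 4

Solving the quadratic in x^2: x^2 = (254 ± √(254^2 - 4·16113))/2 = (254 ± √64)/2 = (254 ± 8)/2, giving x^2 = 131 or x^2 = 123. So f(x) = (x^2 - 131)(x^2 - 123) and the roots of f are ±√131, ±√123. Hence the splitting field is K = Q(√131, √123). Since 131 and 123 are distinct squarefree integers > 1, their product 16113 is not a perfect square, so √123 ∉ Q(√131). By the tower law [K:Q] = [Q(√131,√123):Q(√131)] · [Q(√131):Q] = 2 · 2 = 4.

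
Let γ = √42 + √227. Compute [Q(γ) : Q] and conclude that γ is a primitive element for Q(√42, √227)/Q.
[Q(γ) : Q] = 4 (equivalently, Q(γ) = Q(√42, √227))

Obviously Q(γ) ⊆ Q(√42, √227), and [Q(√42, √227):Q] = 4 (since 42, 227 are distinct squarefree integers > 1 with 9534 not a perfect square). To show equality we compute the minimal polynomial of γ. From γ = √42 + √227: γ^2 = 42 + 2√(9534) + 227 = 269 + 2√(9534), so γ^2 - 269 = 2√(9534); squaring, (γ^2 - 269)^2 = 4·9534, i.e. γ^4 - 538γ^2 + 72361 - 38136 = 0, i.e. γ^4 - 538γ^2 + 34225 = 0. So γ is a root of x^4 - 538x^2 + 34225. This polynomial is irreducible over Q: it has no rational root (each ±√42 ± √227 is irrational), and any factorization into two quadratics over Q would force √(9534) ∈ Q (pairing opposite roots) or √42, √227 ∈ Q (other pairings), all impossible. Hence [Q(γ):Q] = 4 = [Q(√42, √227):Q], so Q(γ) = Q(√42, √227).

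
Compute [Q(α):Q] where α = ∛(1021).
[Q(α):Q] = 3

The minimal polynomial of α is x^3 - 1021, irreducible over Q since 1021 is not a perfect cube (so x^3 - 1021 has no rational root). Hence [Q(α):Q] = deg(m_α) = 3.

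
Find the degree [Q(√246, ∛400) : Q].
[Q(√246, ∛400) : Q] = 6

Let L = Q(√246, ∛400). Since Q(√246) ⊂ L and [Q(√246):Q] = 2, the tower law gives 2 | [L:Q]. Likewise Q(∛400) ⊂ L with [Q(∛400):Q] = 3 (because 400 is not a perfect cube), so 3 | [L:Q]. As gcd(2,3) = 1, [L:Q] is divisible by 6. Conversely L is generated over Q by √246 and ∛400, so [L:Q] ≤ 2·3 = 6. Therefore [Q(√246, ∛400) : Q] = 6.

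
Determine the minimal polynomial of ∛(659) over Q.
m_α(x) = x^3 - 659

α satisfies α^3 = 659, so x^3 - 659 annihilates α. By the rational root test, a rational root p/q (in lowest terms) of x^3 - 659 would satisfy p^3 = 659 q^3, forcing q = 1 and p^3 = 659; but 659 is not a perfect cube, contradiction. A monic cubic over Q with no rational root is irreducible (any nontrivial factorization would include a linear factor). Hence x^3 - 659 is the minimal polynomial of α, and in particular [Q(α):Q] = 3.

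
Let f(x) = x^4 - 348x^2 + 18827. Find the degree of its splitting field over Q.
[K : Q] = 4

Solving the quadratic in x^2: x^2 = (348 ± √(348^2 - 4·18827))/2 = (348 ± √45796)/2 = (348 ± 214)/2, giving x^2 = 281 or x^2 = 67. So f(x) = (x^2 - 281)(x^2 - 67) and the roots of f are ±√281, ±√67. Hence the splitting field is K = Q(√281, √67). Since 281 and 67 are distinct squarefree integers > 1, their product 18827 is not a perfect square, so √67 ∉ Q(√281). By the tower law [K:Q] = [Q(√281,√67):Q(√281)] · [Q(√281):Q] = 2 · 2 = 4.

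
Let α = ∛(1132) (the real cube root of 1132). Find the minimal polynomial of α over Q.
m_α(x) = x^3 - 1132

α satisfies α^3 = 1132, so x^3 - 1132 annihilates α. By the rational root test, a rational root p/q (in lowest terms) of x^3 - 1132 would satisfy p^3 = 1132 q^3, forcing q = 1 and p^3 = 1132; but 1132 is not a perfect cube, contradiction. A monic cubic over Q with no rational root is irreducible (any nontrivial factorization would include a linear factor). Hence x^3 - 1132 is the minimal polynomial of α, and in particular [Q(α):Q] = 3.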